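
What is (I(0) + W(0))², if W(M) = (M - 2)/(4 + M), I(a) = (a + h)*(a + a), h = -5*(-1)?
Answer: ¼ ≈ 0.25000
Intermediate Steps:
h = 5
I(a) = 2*a*(5 + a) (I(a) = (a + 5)*(a + a) = (5 + a)*(2*a) = 2*a*(5 + a))
W(M) = (-2 + M)/(4 + M)
(I(0) + W(0))² = (2*0*(5 + 0) + (-2 + 0)/(4 + 0))² = (2*0*5 - 2/4)² = (0 + (¼)*(-2))² = (0 - ½)² = (-½)² = ¼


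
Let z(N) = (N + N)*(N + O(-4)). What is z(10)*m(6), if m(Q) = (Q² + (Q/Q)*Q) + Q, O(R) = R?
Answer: 5760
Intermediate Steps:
m(Q) = Q² + 2*Q (m(Q) = (Q² + 1*Q) + Q = (Q² + Q) + Q = (Q + Q²) + Q = Q² + 2*Q)
z(N) = 2*N*(-4 + N) (z(N) = (N + N)*(N - 4) = (2*N)*(-4 + N) = 2*N*(-4 + N))
z(10)*m(6) = (2*10*(-4 + 10))*(6*(2 + 6)) = (2*10*6)*(6*8) = 120*48 = 5760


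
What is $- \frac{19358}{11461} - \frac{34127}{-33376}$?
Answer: $- \frac{254963061}{382522336} \approx -0.66653$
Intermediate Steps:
$- \frac{19358}{11461} - \frac{34127}{-33376} = \left(-19358\right) \frac{1}{11461} - - \frac{34127}{33376} = - \frac{19358}{11461} + \frac{34127}{33376} = - \frac{254963061}{382522336}$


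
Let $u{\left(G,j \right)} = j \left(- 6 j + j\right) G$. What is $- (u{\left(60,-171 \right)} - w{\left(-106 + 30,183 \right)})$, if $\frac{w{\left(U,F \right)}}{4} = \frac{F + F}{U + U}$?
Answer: $\frac{166673517}{19} \approx 8.7723 \cdot 10^{6}$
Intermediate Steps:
$u{\left(G,j \right)} = - 5 G j^{2}$ ($u{\left(G,j \right)} = j \left(- 5 j\right) G = - 5 j^{2} G = - 5 G j^{2}$)
$w{\left(U,F \right)} = \frac{4 F}{U}$ ($w{\left(U,F \right)} = 4 \frac{F + F}{U + U} = 4 \frac{2 F}{2 U} = 4 \cdot 2 F \frac{1}{2 U} = 4 \frac{F}{U} = \frac{4 F}{U}$)
$- (u{\left(60,-171 \right)} - w{\left(-106 + 30,183 \right)}) = - (\left(-5\right) 60 \left(-171\right)^{2} - 4 \cdot 183 \frac{1}{-106 + 30}) = - (\left(-5\right) 60 \cdot 29241 - 4 \cdot 183 \frac{1}{-76}) = - (-8772300 - 4 \cdot 183 \left(- \frac{1}{76}\right)) = - (-8772300 - - \frac{183}{19}) = - (-8772300 + \frac{183}{19}) = \left(-1\right) \left(- \frac{166673517}{19}\right) = \frac{166673517}{19}$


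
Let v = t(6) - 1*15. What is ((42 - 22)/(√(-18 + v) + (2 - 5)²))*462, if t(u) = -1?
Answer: 16632/23 - 1848*I*√34/23 ≈ 723.13 - 468.5*I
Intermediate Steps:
v = -16 (v = -1 - 1*15 = -1 - 15 = -16)
((42 - 22)/(√(-18 + v) + (2 - 5)²))*462 = ((42 - 22)/(√(-18 - 16) + (2 - 5)²))*462 = (20/(√(-34) + (-3)²))*462 = (20/(I*√34 + 9))*462 = (20/(9 + I*√34))*462 = 9240/(9 + I*√34)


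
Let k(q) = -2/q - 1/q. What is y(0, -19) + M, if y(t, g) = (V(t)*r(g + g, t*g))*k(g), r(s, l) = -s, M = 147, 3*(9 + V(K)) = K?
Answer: 93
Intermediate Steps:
k(q) = -3/q
V(K) = -9 + K/3
y(t, g) = -54 + 2*t (y(t, g) = ((-9 + t/3)*(-(g + g)))*(-3/g) = ((-9 + t/3)*(-2*g))*(-3/g) = (-2*g*(-9 + t/3))*(-3/g) = -54 + 2*t)
y(0, -19) + M = (-54 + 2*0) + 147 = (-54 + 0) + 147 = -54 + 147 = 93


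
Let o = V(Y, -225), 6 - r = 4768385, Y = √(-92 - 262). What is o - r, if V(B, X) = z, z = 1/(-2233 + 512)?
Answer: 8206380258/1721 ≈ 4.7684e+6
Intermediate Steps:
Y = I*√354 (Y = √(-354) = I*√354 ≈ 18.815*I)
r = -4768379 (r = 6 - 1*4768385 = 6 - 4768385 = -4768379)
z = -1/1721 (z = 1/(-1721) = -1/1721 ≈ -0.00058106)
V(B, X) = -1/1721
o = -1/1721 ≈ -0.00058106
o - r = -1/1721 - 1*(-4768379) = -1/1721 + 4768379 = 8206380258/1721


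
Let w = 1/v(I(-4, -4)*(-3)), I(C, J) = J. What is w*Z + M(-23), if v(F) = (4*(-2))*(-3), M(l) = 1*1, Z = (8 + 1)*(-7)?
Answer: -13/8 ≈ -1.6250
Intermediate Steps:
Z = -63 (Z = 9*(-7) = -63)
M(l) = 1
v(F) = 24 (v(F) = -8*(-3) = 24)
w = 1/24 ≈ 0.041667
w*Z + M(-23) = (1/24)*(-63) + 1 = -21/8 + 1 = -13/8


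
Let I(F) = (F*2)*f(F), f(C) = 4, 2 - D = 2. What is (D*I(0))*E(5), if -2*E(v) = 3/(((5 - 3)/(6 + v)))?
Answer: 0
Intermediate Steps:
D = 0 (D = 2 - 1*2 = 2 - 2 = 0)
E(v) = -9/2 - 3*v/4 (E(v) = -3/(2*((5 - 3)/(6 + v))) = -3/(2*(2/(6 + v))) = -3*(3 + v/2)/2 = -(9 + 3*v/2)/2 = -9/2 - 3*v/4)
I(F) = 8*F (I(F) = (F*2)*4 = (2*F)*4 = 8*F)
(D*I(0))*E(5) = (0*(8*0))*(-9/2 - ¾*5) = (0*0)*(-9/2 - 15/4) = 0*(-33/4) = 0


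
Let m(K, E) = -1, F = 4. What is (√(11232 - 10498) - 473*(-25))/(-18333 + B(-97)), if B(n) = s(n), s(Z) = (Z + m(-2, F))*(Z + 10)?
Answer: -11825/9807 - √734/9807 ≈ -1.2085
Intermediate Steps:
s(Z) = (-1 + Z)*(10 + Z) (s(Z) = (Z - 1)*(Z + 10) = (-1 + Z)*(10 + Z))
B(n) = -10 + n² + 9*n
(√(11232 - 10498) - 473*(-25))/(-18333 + B(-97)) = (√(11232 - 10498) - 473*(-25))/(-18333 + (-10 + (-97)² + 9*(-97))) = (√734 + 11825)/(-18333 + (-10 + 9409 - 873)) = (11825 + √734)/(-18333 + 8526) = (11825 + √734)/(-9807) = (11825 + √734)*(-1/9807) = -11825/9807 - √734/9807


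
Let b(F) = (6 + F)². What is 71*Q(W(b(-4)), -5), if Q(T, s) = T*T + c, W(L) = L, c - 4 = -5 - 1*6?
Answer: 639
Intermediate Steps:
c = -7 (c = 4 + (-5 - 1*6) = 4 + (-5 - 6) = 4 - 11 = -7)
Q(T, s) = -7 + T² (Q(T, s) = T*T - 7 = T² - 7 = -7 + T²)
71*Q(W(b(-4)), -5) = 71*(-7 + ((6 - 4)²)²) = 71*(-7 + (2²)²) = 71*(-7 + 4²) = 71*(-7 + 16) = 71*9 = 639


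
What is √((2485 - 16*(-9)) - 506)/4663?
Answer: √2123/4663 ≈ 0.0098812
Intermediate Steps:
√((2485 - 16*(-9)) - 506)/4663 = √((2485 - 1*(-144)) - 506)*(1/4663) = √((2485 + 144) - 506)*(1/4663) = √(2629 - 506)*(1/4663) = √2123*(1/4663) = √2123/4663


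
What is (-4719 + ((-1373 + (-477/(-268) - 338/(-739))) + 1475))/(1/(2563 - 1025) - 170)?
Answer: 702837544693/25891238934 ≈ 27.146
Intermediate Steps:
(-4719 + ((-1373 + (-477/(-268) - 338/(-739))) + 1475))/(1/(2563 - 1025) - 170) = (-4719 + ((-1373 + (-477*(-1/268) - 338*(-1/739))) + 1475))/(1/1538 - 170) = (-4719 + ((-1373 + (477/268 + 338/739)) + 1475))/(1/1538 - 170) = (-4719 + ((-1373 + 443087/198052) + 1475))/(-261459/1538) = (-4719 + (-271482309/198052 + 1475))*(-1538/261459) = (-4719 + 20644391/198052)*(-1538/261459) = -913962997/198052*(-1538/261459) = 702837544693/25891238934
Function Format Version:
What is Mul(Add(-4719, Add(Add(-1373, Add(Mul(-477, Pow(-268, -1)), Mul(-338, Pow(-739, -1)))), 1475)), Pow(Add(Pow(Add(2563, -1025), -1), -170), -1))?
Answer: Rational(702837544693, 25891238934) ≈ 27.146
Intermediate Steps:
Mul(Add(-4719, Add(Add(-1373, Add(Mul(-477, Pow(-268, -1)), Mul(-338, Pow(-739, -1)))), 1475)), Pow(Add(Pow(Add(2563, -1025), -1), -170), -1)) = Mul(Add(-4719, Add(Add(-1373, Add(Mul(-477, Rational(-1, 268)), Mul(-338, Rational(-1, 739)))), 1475)), Pow(Add(Pow(1538, -1), -170), -1)) = Mul(Add(-4719, Add(Add(-1373, Add(Rational(477, 268), Rational(338, 739))), 1475)), Pow(Add(Rational(1, 1538), -170), -1)) = Mul(Add(-4719, Add(Add(-1373, Rational(443087, 198052)), 1475)), Pow(Rational(-261459, 1538), -1)) = Mul(Add(-4719, Add(Rational(-271482309, 198052), 1475)), Rational(-1538, 261459)) = Mul(Add(-4719, Rational(20644391, 198052)), Rational(-1538, 261459)) = Mul(Rational(-913962997, 198052), Rational(-1538, 261459)) = Rational(702837544693, 25891238934)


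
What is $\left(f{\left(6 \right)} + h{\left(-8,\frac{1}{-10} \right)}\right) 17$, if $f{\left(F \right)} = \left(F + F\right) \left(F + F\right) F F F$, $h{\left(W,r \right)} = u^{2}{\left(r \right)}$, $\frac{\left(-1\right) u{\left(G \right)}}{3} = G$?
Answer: $\frac{52876953}{100} \approx 5.2877 \cdot 10^{5}$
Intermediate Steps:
$u{\left(G \right)} = - 3 G$
$h{\left(W,r \right)} = 9 r^{2}$ ($h{\left(W,r \right)} = \left(- 3 r\right)^{2} = 9 r^{2}$)
$f{\left(F \right)} = 4 F^{5}$ ($f{\left(F \right)} = 2 F 2 F F F F = 4 F^{2} F F F = 4 F^{3} F F = 4 F^{4} F = 4 F^{5}$)
$\left(f{\left(6 \right)} + h{\left(-8,\frac{1}{-10} \right)}\right) 17 = \left(4 \cdot 6^{5} + 9 \left(\frac{1}{-10}\right)^{2}\right) 17 = \left(4 \cdot 7776 + 9 \left(- \frac{1}{10}\right)^{2}\right) 17 = \left(31104 + 9 \cdot \frac{1}{100}\right) 17 = \left(31104 + \frac{9}{100}\right) 17 = \frac{3110409}{100} \cdot 17 = \frac{52876953}{100}$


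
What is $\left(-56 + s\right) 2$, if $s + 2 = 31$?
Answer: $-54$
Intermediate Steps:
$s = 29$ ($s = -2 + 31 = 29$)
$\left(-56 + s\right) 2 = \left(-56 + 29\right) 2 = \left(-27\right) 2 = -54$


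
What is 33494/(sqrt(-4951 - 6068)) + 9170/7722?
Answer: 4585/3861 - 33494*I*sqrt(11019)/11019 ≈ 1.1875 - 319.08*I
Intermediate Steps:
33494/(sqrt(-4951 - 6068)) + 9170/7722 = 33494/(sqrt(-11019)) + 9170*(1/7722) = 33494/((I*sqrt(11019))) + 4585/3861 = 33494*(-I*sqrt(11019)/11019) + 4585/3861 = -33494*I*sqrt(11019)/11019 + 4585/3861 = 4585/3861 - 33494*I*sqrt(11019)/11019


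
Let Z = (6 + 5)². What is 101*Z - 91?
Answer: 12130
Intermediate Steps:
Z = 121 (Z = 11² = 121)
101*Z - 91 = 101*121 - 91 = 12221 - 91 = 12130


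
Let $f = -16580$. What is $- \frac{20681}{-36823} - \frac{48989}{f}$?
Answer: $\frac{2146812927}{610525340} \approx 3.5163$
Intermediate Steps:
$- \frac{20681}{-36823} - \frac{48989}{f} = - \frac{20681}{-36823} - \frac{48989}{-16580} = \left(-20681\right) \left(- \frac{1}{36823}\right) - - \frac{48989}{16580} = \frac{20681}{36823} + \frac{48989}{16580} = \frac{2146812927}{610525340}$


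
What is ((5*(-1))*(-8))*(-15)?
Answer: -600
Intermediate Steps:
((5*(-1))*(-8))*(-15) = -5*(-8)*(-15) = 40*(-15) = -600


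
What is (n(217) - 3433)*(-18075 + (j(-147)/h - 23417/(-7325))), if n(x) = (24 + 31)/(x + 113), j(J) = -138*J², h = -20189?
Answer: 27298179969505982/443653275 ≈ 6.1530e+7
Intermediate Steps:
n(x) = 55/(113 + x)
(n(217) - 3433)*(-18075 + (j(-147)/h - 23417/(-7325))) = (55/(113 + 217) - 3433)*(-18075 + (-138*(-147)²/(-20189) - 23417/(-7325))) = (55/330 - 3433)*(-18075 + (-138*21609*(-1/20189) - 23417*(-1/7325))) = (55*(1/330) - 3433)*(-18075 + (-2982042*(-1/20189) + 23417/7325)) = (⅙ - 3433)*(-18075 + (2982042/20189 + 23417/7325)) = -20597*(-18075 + 22316223463/147884425)/6 = -20597/6*(-2650694758412/147884425) = 27298179969505982/443653275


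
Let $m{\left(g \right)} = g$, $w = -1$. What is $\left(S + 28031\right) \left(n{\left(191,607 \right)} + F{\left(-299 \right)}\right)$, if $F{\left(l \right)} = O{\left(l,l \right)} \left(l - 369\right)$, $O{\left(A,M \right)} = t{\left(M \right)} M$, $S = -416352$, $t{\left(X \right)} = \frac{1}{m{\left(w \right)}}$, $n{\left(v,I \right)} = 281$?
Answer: $77451011771$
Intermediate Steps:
$t{\left(X \right)} = -1$ ($t{\left(X \right)} = \frac{1}{-1} = -1$)
$O{\left(A,M \right)} = - M$
$F{\left(l \right)} = - l \left(-369 + l\right)$ ($F{\left(l \right)} = - l \left(l - 369\right) = - l \left(-369 + l\right)$)
$\left(S + 28031\right) \left(n{\left(191,607 \right)} + F{\left(-299 \right)}\right) = \left(-416352 + 28031\right) \left(281 - 299 \left(369 - -299\right)\right) = - 388321 \left(281 - 299 \left(369 + 299\right)\right) = - 388321 \left(281 - 199732\right) = \left(-388321\right) \left(-199451\right) = 77451011771$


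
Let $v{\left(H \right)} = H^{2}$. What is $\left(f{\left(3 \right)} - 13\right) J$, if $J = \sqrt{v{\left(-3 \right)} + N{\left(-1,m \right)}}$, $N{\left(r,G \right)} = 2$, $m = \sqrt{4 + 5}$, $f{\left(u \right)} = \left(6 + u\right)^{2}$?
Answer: $68 \sqrt{11} \approx 225.53$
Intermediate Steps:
$m = 3$ ($m = \sqrt{9} = 3$)
$J = \sqrt{11}$ ($J = \sqrt{\left(-3\right)^{2} + 2} = \sqrt{9 + 2} = \sqrt{11} \approx 3.3166$)
$\left(f{\left(3 \right)} - 13\right) J = \left(\left(6 + 3\right)^{2} - 13\right) \sqrt{11} = \left(9^{2} - 13\right) \sqrt{11} = \left(81 - 13\right) \sqrt{11} = 68 \sqrt{11}$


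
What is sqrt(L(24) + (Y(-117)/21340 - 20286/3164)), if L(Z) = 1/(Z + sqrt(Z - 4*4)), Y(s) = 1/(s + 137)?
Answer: sqrt(-444483019440724 - 37282541054077*sqrt(2))/(2411420*sqrt(12 + sqrt(2))) ≈ 2.5247*I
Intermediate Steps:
Y(s) = 1/(137 + s)
L(Z) = 1/(Z + sqrt(-16 + Z)) (L(Z) = 1/(Z + sqrt(Z - 16)) = 1/(Z + sqrt(-16 + Z)))
sqrt(L(24) + (Y(-117)/21340 - 20286/3164)) = sqrt(1/(24 + sqrt(-16 + 24)) + (1/((137 - 117)*21340) - 20286/3164)) = sqrt(1/(24 + sqrt(8)) + ((1/21340)/20 - 20286*1/3164)) = sqrt(1/(24 + 2*sqrt(2)) + ((1/20)*(1/21340) - 1449/226)) = sqrt(1/(24 + 2*sqrt(2)) + (1/426800 - 1449/226)) = sqrt(1/(24 + 2*sqrt(2)) - 309216487/48228400) = sqrt(-309216487/48228400 + 1/(24 + 2*sqrt(2)))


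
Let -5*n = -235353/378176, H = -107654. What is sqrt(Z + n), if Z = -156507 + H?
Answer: I*sqrt(40879846467815)/12440 ≈ 513.97*I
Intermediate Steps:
Z = -264161 (Z = -156507 - 107654 = -264161)
n = 12387/99520 (n = -(-235353)/(5*378176) = -1/5*(-12387/19904) = 12387/99520 ≈ 0.12447)
sqrt(Z + n) = sqrt(-264161 + 12387/99520) = sqrt(-26289290333/99520) = I*sqrt(40879846467815)/12440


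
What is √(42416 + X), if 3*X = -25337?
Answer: √305733/3 ≈ 184.31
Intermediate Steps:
X = -25337/3 (X = (⅓)*(-25337) = -25337/3 ≈ -8445.7)
√(42416 + X) = √(42416 - 25337/3) = √(101911/3) = √305733/3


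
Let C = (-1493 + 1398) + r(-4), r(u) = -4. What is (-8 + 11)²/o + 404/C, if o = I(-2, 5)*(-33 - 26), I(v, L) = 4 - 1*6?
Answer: -46781/11682 ≈ -4.0045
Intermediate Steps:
I(v, L) = -2 (I(v, L) = 4 - 6 = -2)
C = -99 (C = (-1493 + 1398) - 4 = -95 - 4 = -99)
o = 118 (o = -2*(-33 - 26) = -2*(-59) = 118)
(-8 + 11)²/o + 404/C = (-8 + 11)²/118 + 404/(-99) = 3²*(1/118) + 404*(-1/99) = 9*(1/118) - 404/99 = 9/118 - 404/99 = -46781/11682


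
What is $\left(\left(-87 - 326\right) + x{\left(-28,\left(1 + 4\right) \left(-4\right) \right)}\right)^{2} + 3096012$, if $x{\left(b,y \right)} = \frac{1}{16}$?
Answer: $\frac{836231521}{256} \approx 3.2665 \cdot 10^{6}$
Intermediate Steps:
$x{\left(b,y \right)} = \frac{1}{16}$
$\left(\left(-87 - 326\right) + x{\left(-28,\left(1 + 4\right) \left(-4\right) \right)}\right)^{2} + 3096012 = \left(\left(-87 - 326\right) + \frac{1}{16}\right)^{2} + 3096012 = \left(-413 + \frac{1}{16}\right)^{2} + 3096012 = \left(- \frac{6607}{16}\right)^{2} + 3096012 = \frac{43652449}{256} + 3096012 = \frac{836231521}{256}$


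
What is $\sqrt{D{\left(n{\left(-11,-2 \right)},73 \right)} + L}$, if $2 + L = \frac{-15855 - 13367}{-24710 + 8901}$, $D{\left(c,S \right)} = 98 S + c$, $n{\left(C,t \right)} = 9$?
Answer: $\frac{\sqrt{1790171179039}}{15809} \approx 84.634$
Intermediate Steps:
$D{\left(c,S \right)} = c + 98 S$
$L = - \frac{2396}{15809}$ ($L = -2 + \frac{-15855 - 13367}{-24710 + 8901} = -2 - \frac{29222}{-15809} = -2 - - \frac{29222}{15809} = -2 + \frac{29222}{15809} = - \frac{2396}{15809} \approx -0.15156$)
$\sqrt{D{\left(n{\left(-11,-2 \right)},73 \right)} + L} = \sqrt{\left(9 + 98 \cdot 73\right) - \frac{2396}{15809}} = \sqrt{\left(9 + 7154\right) - \frac{2396}{15809}} = \sqrt{7163 - \frac{2396}{15809}} = \sqrt{\frac{113237471}{15809}} = \frac{\sqrt{1790171179039}}{15809}$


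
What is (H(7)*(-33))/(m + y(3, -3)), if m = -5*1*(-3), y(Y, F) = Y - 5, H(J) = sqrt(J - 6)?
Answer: -33/13 ≈ -2.5385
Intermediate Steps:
H(J) = sqrt(-6 + J)
y(Y, F) = -5 + Y
m = 15 (m = -5*(-3) = 15)
(H(7)*(-33))/(m + y(3, -3)) = (sqrt(-6 + 7)*(-33))/(15 + (-5 + 3)) = (sqrt(1)*(-33))/(15 - 2) = (1*(-33))/13 = -33*1/13 = -33/13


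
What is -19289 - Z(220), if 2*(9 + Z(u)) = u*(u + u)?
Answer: -67680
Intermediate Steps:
Z(u) = -9 + u² (Z(u) = -9 + (u*(u + u))/2 = -9 + (u*(2*u))/2 = -9 + (2*u²)/2 = -9 + u²)
-19289 - Z(220) = -19289 - (-9 + 220²) = -19289 - (-9 + 48400) = -19289 - 1*48391 = -19289 - 48391 = -67680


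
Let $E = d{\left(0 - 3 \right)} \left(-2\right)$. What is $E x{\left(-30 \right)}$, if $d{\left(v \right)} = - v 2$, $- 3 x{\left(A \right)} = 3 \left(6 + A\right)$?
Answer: $-288$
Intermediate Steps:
$x{\left(A \right)} = -6 - A$ ($x{\left(A \right)} = - \frac{3 \left(6 + A\right)}{3} = - \frac{18 + 3 A}{3} = -6 - A$)
$d{\left(v \right)} = - 2 v$
$E = -12$ ($E = - 2 \left(0 - 3\right) \left(-2\right) = \left(-2\right) \left(-3\right) \left(-2\right) = 6 \left(-2\right) = -12$)
$E x{\left(-30 \right)} = - 12 \left(-6 - -30\right) = - 12 \left(-6 + 30\right) = \left(-12\right) 24 = -288$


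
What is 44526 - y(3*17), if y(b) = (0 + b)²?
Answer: 41925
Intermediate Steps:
y(b) = b²
44526 - y(3*17) = 44526 - (3*17)² = 44526 - 1*51² = 44526 - 1*2601 = 44526 - 2601 = 41925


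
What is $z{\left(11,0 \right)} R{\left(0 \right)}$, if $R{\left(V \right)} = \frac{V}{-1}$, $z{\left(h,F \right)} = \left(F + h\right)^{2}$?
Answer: $0$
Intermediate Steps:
$R{\left(V \right)} = - V$ ($R{\left(V \right)} = V \left(-1\right) = - V$)
$z{\left(11,0 \right)} R{\left(0 \right)} = \left(0 + 11\right)^{2} \left(\left(-1\right) 0\right) = 11^{2} \cdot 0 = 121 \cdot 0 = 0$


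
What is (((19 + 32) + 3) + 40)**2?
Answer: 8836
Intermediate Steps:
(((19 + 32) + 3) + 40)**2 = ((51 + 3) + 40)**2 = (54 + 40)**2 = 94**2 = 8836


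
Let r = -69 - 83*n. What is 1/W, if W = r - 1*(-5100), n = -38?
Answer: 1/8185 ≈ 0.00012217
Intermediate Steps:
r = 3085 (r = -69 - 83*(-38) = -69 + 3154 = 3085)
W = 8185 (W = 3085 - 1*(-5100) = 3085 + 5100 = 8185)
1/W = 1/8185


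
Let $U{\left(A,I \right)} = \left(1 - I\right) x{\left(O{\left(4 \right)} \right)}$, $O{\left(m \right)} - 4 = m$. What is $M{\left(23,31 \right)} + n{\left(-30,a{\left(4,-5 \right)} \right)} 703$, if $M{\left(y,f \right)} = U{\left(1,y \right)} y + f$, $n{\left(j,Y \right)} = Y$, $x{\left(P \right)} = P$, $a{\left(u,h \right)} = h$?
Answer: $-7532$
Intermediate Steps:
$O{\left(m \right)} = 4 + m$
$U{\left(A,I \right)} = 8 - 8 I$ ($U{\left(A,I \right)} = \left(1 - I\right) \left(4 + 4\right) = \left(1 - I\right) 8 = 8 - 8 I$)
$M{\left(y,f \right)} = f + y \left(8 - 8 y\right)$ ($M{\left(y,f \right)} = \left(8 - 8 y\right) y + f = y \left(8 - 8 y\right) + f = f + y \left(8 - 8 y\right)$)
$M{\left(23,31 \right)} + n{\left(-30,a{\left(4,-5 \right)} \right)} 703 = \left(31 - 184 \left(-1 + 23\right)\right) - 3515 = \left(31 - 184 \cdot 22\right) - 3515 = \left(31 - 4048\right) - 3515 = -4017 - 3515 = -7532$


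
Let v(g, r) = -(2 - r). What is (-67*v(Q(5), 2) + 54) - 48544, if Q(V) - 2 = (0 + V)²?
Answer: -48490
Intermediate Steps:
Q(V) = 2 + V² (Q(V) = 2 + (0 + V)² = 2 + V²)
v(g, r) = -2 + r
(-67*v(Q(5), 2) + 54) - 48544 = (-67*(-2 + 2) + 54) - 48544 = (-67*0 + 54) - 48544 = (0 + 54) - 48544 = 54 - 48544 = -48490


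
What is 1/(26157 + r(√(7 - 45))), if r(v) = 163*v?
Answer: 26157/685198271 - 163*I*√38/685198271 ≈ 3.8174e-5 - 1.4664e-6*I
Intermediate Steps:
1/(26157 + r(√(7 - 45))) = 1/(26157 + 163*√(7 - 45)) = 1/(26157 + 163*√(-38)) = 1/(26157 + 163*(I*√38)) = 1/(26157 + 163*I*√38)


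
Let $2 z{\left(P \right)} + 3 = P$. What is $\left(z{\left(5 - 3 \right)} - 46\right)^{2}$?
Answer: $\frac{8649}{4} \approx 2162.3$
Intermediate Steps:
$z{\left(P \right)} = - \frac{3}{2} + \frac{P}{2}$
$\left(z{\left(5 - 3 \right)} - 46\right)^{2} = \left(\left(- \frac{3}{2} + \frac{5 - 3}{2}\right) - 46\right)^{2} = \left(\left(- \frac{3}{2} + \frac{1}{2} \cdot 2\right) - 46\right)^{2} = \left(\left(- \frac{3}{2} + 1\right) - 46\right)^{2} = \left(- \frac{1}{2} - 46\right)^{2} = \left(- \frac{93}{2}\right)^{2} = \frac{8649}{4}$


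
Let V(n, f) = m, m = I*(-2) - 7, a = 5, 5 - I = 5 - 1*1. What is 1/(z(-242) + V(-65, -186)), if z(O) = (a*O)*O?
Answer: 1/292811 ≈ 3.4152e-6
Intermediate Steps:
I = 1 (I = 5 - (5 - 1*1) = 5 - (5 - 1) = 5 - 1*4 = 5 - 4 = 1)
m = -9 (m = 1*(-2) - 7 = -2 - 7 = -9)
z(O) = 5*O² (z(O) = (5*O)*O = 5*O²)
V(n, f) = -9
1/(z(-242) + V(-65, -186)) = 1/(5*(-242)² - 9) = 1/(5*58564 - 9) = 1/(292820 - 9) = 1/292811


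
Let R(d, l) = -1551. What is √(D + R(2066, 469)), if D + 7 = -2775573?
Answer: I*√2777131 ≈ 1666.5*I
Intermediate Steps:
D = -2775580 (D = -7 - 2775573 = -2775580)
√(D + R(2066, 469)) = √(-2775580 - 1551) = √(-2777131) = I*√2777131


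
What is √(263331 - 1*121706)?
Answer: 5*√5665 ≈ 376.33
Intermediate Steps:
√(263331 - 1*121706) = √(263331 - 121706) = √141625 = 5*√5665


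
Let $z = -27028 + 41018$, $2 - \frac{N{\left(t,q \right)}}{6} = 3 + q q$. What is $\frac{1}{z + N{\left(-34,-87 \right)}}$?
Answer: $- \frac{1}{31430} \approx -3.1817 \cdot 10^{-5}$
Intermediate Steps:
$N{\left(t,q \right)} = -6 - 6 q^{2}$ ($N{\left(t,q \right)} = 12 - 6 \left(3 + q q\right) = 12 - 6 \left(3 + q^{2}\right) = 12 - \left(18 + 6 q^{2}\right) = -6 - 6 q^{2}$)
$z = 13990$
$\frac{1}{z + N{\left(-34,-87 \right)}} = \frac{1}{13990 - \left(6 + 6 \left(-87\right)^{2}\right)} = \frac{1}{13990 - 45420} = \frac{1}{-31430} = - \frac{1}{31430}$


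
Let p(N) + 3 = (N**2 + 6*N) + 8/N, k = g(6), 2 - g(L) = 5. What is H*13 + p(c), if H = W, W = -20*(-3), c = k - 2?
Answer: 3852/5 ≈ 770.40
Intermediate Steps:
g(L) = -3 (g(L) = 2 - 1*5 = 2 - 5 = -3)
k = -3
c = -5 (c = -3 - 2 = -5)
W = 60
p(N) = -3 + N**2 + 6*N + 8/N (p(N) = -3 + ((N**2 + 6*N) + 8/N) = -3 + (N**2 + 6*N + 8/N) = -3 + N**2 + 6*N + 8/N)
H = 60
H*13 + p(c) = 60*13 + (-3 + (-5)**2 + 6*(-5) + 8/(-5)) = 780 + (-3 + 25 - 30 + 8*(-1/5)) = 780 + (-3 + 25 - 30 - 8/5) = 780 - 48/5 = 3852/5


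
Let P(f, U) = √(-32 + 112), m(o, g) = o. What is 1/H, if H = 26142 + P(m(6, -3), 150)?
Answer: 13071/341702042 - √5/170851021 ≈ 3.8240e-5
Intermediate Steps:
P(f, U) = 4*√5 (P(f, U) = √80 = 4*√5)
H = 26142 + 4*√5 ≈ 26151.
1/H = 1/(26142 + 4*√5)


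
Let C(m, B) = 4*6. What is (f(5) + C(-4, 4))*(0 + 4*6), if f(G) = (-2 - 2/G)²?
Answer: 17856/25 ≈ 714.24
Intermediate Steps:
C(m, B) = 24
(f(5) + C(-4, 4))*(0 + 4*6) = (4*(1 + 5)²/5² + 24)*(0 + 4*6) = (4*(1/25)*6² + 24)*(0 + 24) = (4*(1/25)*36 + 24)*24 = (144/25 + 24)*24 = (744/25)*24 = 17856/25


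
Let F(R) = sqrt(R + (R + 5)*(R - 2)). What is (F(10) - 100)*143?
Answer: -14300 + 143*sqrt(130) ≈ -12670.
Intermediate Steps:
F(R) = sqrt(R + (-2 + R)*(5 + R)) (F(R) = sqrt(R + (5 + R)*(-2 + R)) = sqrt(R + (-2 + R)*(5 + R)))
(F(10) - 100)*143 = (sqrt(-10 + 10**2 + 4*10) - 100)*143 = (sqrt(-10 + 100 + 40) - 100)*143 = (sqrt(130) - 100)*143 = (-100 + sqrt(130))*143 = -14300 + 143*sqrt(130)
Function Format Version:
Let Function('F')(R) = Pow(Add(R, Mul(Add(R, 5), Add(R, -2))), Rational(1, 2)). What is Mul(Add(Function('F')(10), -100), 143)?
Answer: Add(-14300, Mul(143, Pow(130, Rational(1, 2)))) ≈ -12670.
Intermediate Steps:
Function('F')(R) = Pow(Add(R, Mul(Add(-2, R), Add(5, R))), Rational(1, 2)) (Function('F')(R) = Pow(Add(R, Mul(Add(5, R), Add(-2, R))), Rational(1, 2)) = Pow(Add(R, Mul(Add(-2, R), Add(5, R))), Rational(1, 2)))
Mul(Add(Function('F')(10), -100), 143) = Mul(Add(Pow(Add(-10, Pow(10, 2), Mul(4, 10)), Rational(1, 2)), -100), 143) = Mul(Add(Pow(Add(-10, 100, 40), Rational(1, 2)), -100), 143) = Mul(Add(Pow(130, Rational(1, 2)), -100), 143) = Mul(Add(-100, Pow(130, Rational(1, 2))), 143) = Add(-14300, Mul(143, Pow(130, Rational(1, 2))))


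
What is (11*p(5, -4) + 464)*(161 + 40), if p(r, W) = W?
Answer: 84420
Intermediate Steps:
(11*p(5, -4) + 464)*(161 + 40) = (11*(-4) + 464)*(161 + 40) = (-44 + 464)*201 = 420*201 = 84420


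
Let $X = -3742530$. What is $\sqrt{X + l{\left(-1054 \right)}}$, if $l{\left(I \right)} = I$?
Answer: $4 i \sqrt{233974} \approx 1934.8 i$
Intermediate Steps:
$\sqrt{X + l{\left(-1054 \right)}} = \sqrt{-3742530 - 1054} = \sqrt{-3743584} = 4 i \sqrt{233974}$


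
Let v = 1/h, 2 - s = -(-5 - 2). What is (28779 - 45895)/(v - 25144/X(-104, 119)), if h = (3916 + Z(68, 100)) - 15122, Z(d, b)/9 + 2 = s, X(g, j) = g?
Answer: -1253721326/17709227 ≈ -70.795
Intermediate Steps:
s = -5 (s = 2 - (-1)*(-5 - 2) = 2 - (-1)*(-7) = 2 - 1*7 = 2 - 7 = -5)
Z(d, b) = -63 (Z(d, b) = -18 + 9*(-5) = -18 - 45 = -63)
h = -11269 (h = (3916 - 63) - 15122 = 3853 - 15122 = -11269)
v = -1/11269 (v = 1/(-11269) = -1/11269 ≈ -8.8739e-5)
(28779 - 45895)/(v - 25144/X(-104, 119)) = (28779 - 45895)/(-1/11269 - 25144/(-104)) = -17116/(-1/11269 - 25144*(-1/104)) = -17116/(-1/11269 + 3143/13) = -17116/35418454/146497 = -17116*146497/35418454 = -1253721326/17709227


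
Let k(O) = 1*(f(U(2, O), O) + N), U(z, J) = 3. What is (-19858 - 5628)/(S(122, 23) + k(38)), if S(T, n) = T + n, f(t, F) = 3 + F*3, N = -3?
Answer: -25486/259 ≈ -98.401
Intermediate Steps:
f(t, F) = 3 + 3*F
k(O) = 3*O (k(O) = 1*((3 + 3*O) - 3) = 1*(3*O) = 3*O)
(-19858 - 5628)/(S(122, 23) + k(38)) = (-19858 - 5628)/((122 + 23) + 3*38) = -25486/(145 + 114) = -25486/259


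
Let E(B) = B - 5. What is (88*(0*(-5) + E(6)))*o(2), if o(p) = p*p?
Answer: 352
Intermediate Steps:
o(p) = p**2
E(B) = -5 + B
(88*(0*(-5) + E(6)))*o(2) = (88*(0*(-5) + (-5 + 6)))*2**2 = (88*(0 + 1))*4 = (88*1)*4 = 88*4 = 352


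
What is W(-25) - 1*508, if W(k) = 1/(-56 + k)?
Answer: -41149/81 ≈ -508.01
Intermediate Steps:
W(-25) - 1*508 = 1/(-56 - 25) - 1*508 = 1/(-81) - 508 = -1/81 - 508 = -41149/81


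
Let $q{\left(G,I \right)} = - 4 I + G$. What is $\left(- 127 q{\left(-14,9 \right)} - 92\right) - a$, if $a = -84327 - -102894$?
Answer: $-12309$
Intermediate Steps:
$q{\left(G,I \right)} = G - 4 I$
$a = 18567$ ($a = -84327 + 102894 = 18567$)
$\left(- 127 q{\left(-14,9 \right)} - 92\right) - a = \left(- 127 \left(-14 - 36\right) - 92\right) - 18567 = \left(\left(-127\right) \left(-50\right) - 92\right) - 18567 = \left(6350 - 92\right) - 18567 = 6258 - 18567 = -12309$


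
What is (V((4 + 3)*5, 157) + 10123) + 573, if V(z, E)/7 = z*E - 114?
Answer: 48363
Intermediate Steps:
V(z, E) = -798 + 7*E*z (V(z, E) = 7*(z*E - 114) = 7*(E*z - 114) = 7*(-114 + E*z) = -798 + 7*E*z)
(V((4 + 3)*5, 157) + 10123) + 573 = ((-798 + 7*157*((4 + 3)*5)) + 10123) + 573 = ((-798 + 7*157*(7*5)) + 10123) + 573 = ((-798 + 7*157*35) + 10123) + 573 = ((-798 + 38465) + 10123) + 573 = (37667 + 10123) + 573 = 47790 + 573 = 48363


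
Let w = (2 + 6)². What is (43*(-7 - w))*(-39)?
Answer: 119067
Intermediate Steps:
w = 64 (w = 8² = 64)
(43*(-7 - w))*(-39) = (43*(-7 - 1*64))*(-39) = (43*(-7 - 64))*(-39) = (43*(-71))*(-39) = -3053*(-39) = 119067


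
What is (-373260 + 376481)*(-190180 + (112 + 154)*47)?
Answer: -572300838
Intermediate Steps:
(-373260 + 376481)*(-190180 + (112 + 154)*47) = 3221*(-190180 + 266*47) = 3221*(-190180 + 12502) = 3221*(-177678) = -572300838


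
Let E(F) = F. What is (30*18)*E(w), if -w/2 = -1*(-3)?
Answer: -3240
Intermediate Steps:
w = -6 (w = -(-2)*(-3) = -2*3 = -6)
(30*18)*E(w) = (30*18)*(-6) = 540*(-6) = -3240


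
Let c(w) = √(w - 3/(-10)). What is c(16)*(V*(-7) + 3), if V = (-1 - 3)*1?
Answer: 31*√1630/10 ≈ 125.16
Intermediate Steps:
c(w) = √(3/10 + w) (c(w) = √(w - 3*(-⅒)) = √(w + 3/10) = √(3/10 + w))
V = -4 (V = -4*1 = -4)
c(16)*(V*(-7) + 3) = (√(30 + 100*16)/10)*(-4*(-7) + 3) = (√(30 + 1600)/10)*(28 + 3) = (√1630/10)*31 = 31*√1630/10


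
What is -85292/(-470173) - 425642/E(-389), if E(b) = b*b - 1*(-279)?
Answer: -93597554433/35639113400 ≈ -2.6263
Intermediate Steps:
E(b) = 279 + b² (E(b) = b² + 279 = 279 + b²)
-85292/(-470173) - 425642/E(-389) = -85292/(-470173) - 425642/(279 + (-389)²) = -85292*(-1/470173) - 425642/(279 + 151321) = 85292/470173 - 425642/151600 = 85292/470173 - 425642*1/151600 = 85292/470173 - 212821/75800 = -93597554433/35639113400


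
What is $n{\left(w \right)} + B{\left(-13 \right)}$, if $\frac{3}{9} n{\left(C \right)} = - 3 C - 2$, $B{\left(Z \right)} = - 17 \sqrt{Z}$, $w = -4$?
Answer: $30 - 17 i \sqrt{13} \approx 30.0 - 61.294 i$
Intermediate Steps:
$n{\left(C \right)} = -6 - 9 C$ ($n{\left(C \right)} = 3 \left(- 3 C - 2\right) = 3 \left(-2 - 3 C\right) = -6 - 9 C$)
$n{\left(w \right)} + B{\left(-13 \right)} = \left(-6 - -36\right) - 17 \sqrt{-13} = \left(-6 + 36\right) - 17 i \sqrt{13} = 30 - 17 i \sqrt{13}$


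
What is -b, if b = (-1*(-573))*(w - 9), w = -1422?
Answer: 819963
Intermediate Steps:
b = -819963 (b = (-1*(-573))*(-1422 - 9) = 573*(-1431) = -819963)
-b = -1*(-819963) = 819963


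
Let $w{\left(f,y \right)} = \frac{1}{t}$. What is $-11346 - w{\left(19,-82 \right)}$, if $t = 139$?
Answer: $- \frac{1577095}{139} \approx -11346.0$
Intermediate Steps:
$w{\left(f,y \right)} = \frac{1}{139}$
$-11346 - w{\left(19,-82 \right)} = -11346 - \frac{1}{139} = - \frac{1577095}{139}$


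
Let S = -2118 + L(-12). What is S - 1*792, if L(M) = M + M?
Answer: -2934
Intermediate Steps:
L(M) = 2*M
S = -2142 (S = -2118 + 2*(-12) = -2118 - 24 = -2142)
S - 1*792 = -2142 - 1*792 = -2142 - 792 = -2934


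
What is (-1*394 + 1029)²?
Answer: 403225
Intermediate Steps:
(-1*394 + 1029)² = (-394 + 1029)² = 635² = 403225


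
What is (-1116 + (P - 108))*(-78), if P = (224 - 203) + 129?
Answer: 83772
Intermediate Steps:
P = 150 (P = 21 + 129 = 150)
(-1116 + (P - 108))*(-78) = (-1116 + (150 - 108))*(-78) = (-1116 + 42)*(-78) = -1074*(-78) = 83772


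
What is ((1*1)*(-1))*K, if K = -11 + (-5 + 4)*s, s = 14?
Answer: 25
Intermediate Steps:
K = -25 (K = -11 + (-5 + 4)*14 = -11 - 1*14 = -11 - 14 = -25)
((1*1)*(-1))*K = ((1*1)*(-1))*(-25) = (1*(-1))*(-25) = -1*(-25) = 25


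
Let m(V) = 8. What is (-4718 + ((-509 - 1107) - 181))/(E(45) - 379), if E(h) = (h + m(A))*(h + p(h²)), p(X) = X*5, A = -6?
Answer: -6515/538631 ≈ -0.012095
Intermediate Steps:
p(X) = 5*X
E(h) = (8 + h)*(h + 5*h²) (E(h) = (h + 8)*(h + 5*h²) = (8 + h)*(h + 5*h²))
(-4718 + ((-509 - 1107) - 181))/(E(45) - 379) = (-4718 + ((-509 - 1107) - 181))/(45*(8 + 5*45² + 41*45) - 379) = (-4718 + (-1616 - 181))/(45*(8 + 5*2025 + 1845) - 379) = (-4718 - 1797)/(45*(8 + 10125 + 1845) - 379) = -6515/(45*11978 - 379) = -6515/(539010 - 379) = -6515/538631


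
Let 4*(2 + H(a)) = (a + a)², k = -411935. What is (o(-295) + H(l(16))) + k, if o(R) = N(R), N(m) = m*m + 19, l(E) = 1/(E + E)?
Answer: -332690431/1024 ≈ -3.2489e+5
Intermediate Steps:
l(E) = 1/(2*E)
N(m) = 19 + m² (N(m) = m² + 19 = 19 + m²)
o(R) = 19 + R²
H(a) = -2 + a² (H(a) = -2 + (a + a)²/4 = -2 + (2*a)²/4 = -2 + (4*a²)/4 = -2 + a²)
(o(-295) + H(l(16))) + k = ((19 + (-295)²) + (-2 + ((½)/16)²)) - 411935 = ((19 + 87025) + (-2 + ((½)*(1/16))²)) - 411935 = (87044 + (-2 + (1/32)²)) - 411935 = (87044 + (-2 + 1/1024)) - 411935 = (87044 - 2047/1024) - 411935 = 89131009/1024 - 411935 = -332690431/1024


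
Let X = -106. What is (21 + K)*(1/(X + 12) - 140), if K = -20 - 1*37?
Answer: 236898/47 ≈ 5040.4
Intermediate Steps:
K = -57 (K = -20 - 37 = -57)
(21 + K)*(1/(X + 12) - 140) = (21 - 57)*(1/(-106 + 12) - 140) = -36*(1/(-94) - 140) = -36*(-1/94 - 140) = -36*(-13161/94) = 236898/47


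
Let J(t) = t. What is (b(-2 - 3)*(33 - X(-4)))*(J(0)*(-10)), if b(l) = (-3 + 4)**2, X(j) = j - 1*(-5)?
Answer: 0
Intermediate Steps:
X(j) = 5 + j (X(j) = j + 5 = 5 + j)
b(l) = 1 (b(l) = 1**2 = 1)
(b(-2 - 3)*(33 - X(-4)))*(J(0)*(-10)) = (1*(33 - (5 - 4)))*(0*(-10)) = (1*(33 - 1*1))*0 = (1*(33 - 1))*0 = (1*32)*0 = 32*0 = 0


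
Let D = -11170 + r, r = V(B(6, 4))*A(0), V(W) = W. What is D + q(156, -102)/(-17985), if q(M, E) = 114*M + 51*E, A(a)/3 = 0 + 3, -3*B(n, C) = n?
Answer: -67076254/5995 ≈ -11189.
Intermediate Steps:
B(n, C) = -n/3
A(a) = 9 (A(a) = 3*(0 + 3) = 3*3 = 9)
q(M, E) = 51*E + 114*M
r = -18 (r = -⅓*6*9 = -2*9 = -18)
D = -11188 (D = -11170 - 18 = -11188)
D + q(156, -102)/(-17985) = -11188 + (51*(-102) + 114*156)/(-17985) = -11188 + (-5202 + 17784)*(-1/17985) = -11188 + 12582*(-1/17985) = -11188 - 4194/5995 = -67076254/5995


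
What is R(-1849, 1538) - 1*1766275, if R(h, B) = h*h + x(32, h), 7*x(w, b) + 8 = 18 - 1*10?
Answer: 1652526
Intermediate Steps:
x(w, b) = 0 (x(w, b) = -8/7 + (18 - 1*10)/7 = -8/7 + (18 - 10)/7 = -8/7 + (1/7)*8 = -8/7 + 8/7 = 0)
R(h, B) = h**2 (R(h, B) = h*h + 0 = h**2 + 0 = h**2)
R(-1849, 1538) - 1*1766275 = (-1849)**2 - 1*1766275 = 3418801 - 1766275 = 1652526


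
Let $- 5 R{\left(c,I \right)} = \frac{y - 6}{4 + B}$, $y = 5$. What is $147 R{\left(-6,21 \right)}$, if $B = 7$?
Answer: $\frac{147}{55} \approx 2.6727$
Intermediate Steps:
$R{\left(c,I \right)} = \frac{1}{55}$ ($R{\left(c,I \right)} = - \frac{\left(5 - 6\right) \frac{1}{4 + 7}}{5} = - \frac{\left(-1\right) \frac{1}{11}}{5} = \left(- \frac{1}{5}\right) \left(- \frac{1}{11}\right) = \frac{1}{55}$)
$147 R{\left(-6,21 \right)} = 147 \cdot \frac{1}{55} = \frac{147}{55}$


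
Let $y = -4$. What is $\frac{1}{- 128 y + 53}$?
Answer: $\frac{1}{565} \approx 0.0017699$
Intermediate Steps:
$\frac{1}{- 128 y + 53} = \frac{1}{\left(-128\right) \left(-4\right) + 53} = \frac{1}{512 + 53} = \frac{1}{565}$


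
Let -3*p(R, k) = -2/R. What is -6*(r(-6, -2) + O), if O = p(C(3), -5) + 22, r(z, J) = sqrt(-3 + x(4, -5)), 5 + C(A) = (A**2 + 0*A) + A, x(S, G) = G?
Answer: -928/7 - 12*I*sqrt(2) ≈ -132.57 - 16.971*I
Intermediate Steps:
C(A) = -5 + A + A**2 (C(A) = -5 + ((A**2 + 0*A) + A) = -5 + ((A**2 + 0) + A) = -5 + (A**2 + A) = -5 + (A + A**2) = -5 + A + A**2)
p(R, k) = 2/(3*R) (p(R, k) = -(-2)/(3*R) = 2/(3*R))
r(z, J) = 2*I*sqrt(2) (r(z, J) = sqrt(-3 - 5) = sqrt(-8) = 2*I*sqrt(2))
O = 464/21 (O = 2/(3*(-5 + 3 + 3**2)) + 22 = 2/(3*(-5 + 3 + 9)) + 22 = (2/3)/7 + 22 = (2/3)*(1/7) + 22 = 2/21 + 22 = 464/21 ≈ 22.095)
-6*(r(-6, -2) + O) = -6*(2*I*sqrt(2) + 464/21) = -6*(464/21 + 2*I*sqrt(2)) = -928/7 - 12*I*sqrt(2)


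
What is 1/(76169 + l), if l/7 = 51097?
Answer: 1/433848 ≈ 2.3050e-6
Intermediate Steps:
l = 357679 (l = 7*51097 = 357679)
1/(76169 + l) = 1/(76169 + 357679) = 1/433848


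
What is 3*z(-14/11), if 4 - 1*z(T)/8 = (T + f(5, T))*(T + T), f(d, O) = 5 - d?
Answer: 2208/121 ≈ 18.248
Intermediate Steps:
z(T) = 32 - 16*T**2 (z(T) = 32 - 8*(T + (5 - 1*5))*(T + T) = 32 - 8*(T + (5 - 5))*2*T = 32 - 8*(T + 0)*2*T = 32 - 8*T*2*T = 32 - 16*T**2)
3*z(-14/11) = 3*(32 - 16*(-14/11)**2) = 3*(32 - 16*196/121) = 3*(32 - 3136/121) = 3*(736/121) = 2208/121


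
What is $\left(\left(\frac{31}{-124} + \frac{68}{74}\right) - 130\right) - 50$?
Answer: $- \frac{26541}{148} \approx -179.33$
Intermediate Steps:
$\left(\left(\frac{31}{-124} + \frac{68}{74}\right) - 130\right) - 50 = \left(\left(31 \left(- \frac{1}{124}\right) + 68 \cdot \frac{1}{74}\right) - 130\right) - 50 = \left(\left(- \frac{1}{4} + \frac{34}{37}\right) - 130\right) - 50 = \left(\frac{99}{148} - 130\right) - 50 = - \frac{19141}{148} - 50 = - \frac{26541}{148}$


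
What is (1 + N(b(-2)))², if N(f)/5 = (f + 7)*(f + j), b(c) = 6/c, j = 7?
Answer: 6561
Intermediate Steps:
N(f) = 5*(7 + f)² (N(f) = 5*((f + 7)*(f + 7)) = 5*((7 + f)*(7 + f)) = 5*(7 + f)²)
(1 + N(b(-2)))² = (1 + (245 + 5*(6/(-2))² + 70*(6/(-2))))² = (1 + (245 + 5*(6*(-½))² + 70*(6*(-½))))² = (1 + (245 + 5*(-3)² + 70*(-3)))² = (1 + (245 + 5*9 - 210))² = (1 + (245 + 45 - 210))² = (1 + 80)² = 81² = 6561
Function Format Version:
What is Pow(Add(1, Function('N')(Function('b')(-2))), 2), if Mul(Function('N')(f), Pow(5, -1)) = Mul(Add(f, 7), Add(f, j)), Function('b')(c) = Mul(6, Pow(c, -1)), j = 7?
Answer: 6561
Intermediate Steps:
Function('N')(f) = Mul(5, Pow(Add(7, f), 2)) (Function('N')(f) = Mul(5, Mul(Add(f, 7), Add(f, 7))) = Mul(5, Mul(Add(7, f), Add(7, f))) = Mul(5, Pow(Add(7, f), 2)))
Pow(Add(1, Function('N')(Function('b')(-2))), 2) = Pow(Add(1, Add(245, Mul(5, Pow(Mul(6, Pow(-2, -1)), 2)), Mul(70, Mul(6, Pow(-2, -1))))), 2) = Pow(Add(1, Add(245, Mul(5, Pow(Mul(6, Rational(-1, 2)), 2)), Mul(70, Mul(6, Rational(-1, 2))))), 2) = Pow(Add(1, Add(245, Mul(5, Pow(-3, 2)), Mul(70, -3))), 2) = Pow(Add(1, Add(245, Mul(5, 9), -210)), 2) = Pow(Add(1, Add(245, 45, -210)), 2) = Pow(Add(1, 80), 2) = Pow(81, 2) = 6561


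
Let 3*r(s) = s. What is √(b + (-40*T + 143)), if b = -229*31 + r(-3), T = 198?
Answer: 3*I*√1653 ≈ 121.97*I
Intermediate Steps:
r(s) = s/3
b = -7100 (b = -229*31 + (⅓)*(-3) = -7099 - 1 = -7100)
√(b + (-40*T + 143)) = √(-7100 + (-40*198 + 143)) = √(-7100 + (-7920 + 143)) = √(-7100 - 7777) = √(-14877) = 3*I*√1653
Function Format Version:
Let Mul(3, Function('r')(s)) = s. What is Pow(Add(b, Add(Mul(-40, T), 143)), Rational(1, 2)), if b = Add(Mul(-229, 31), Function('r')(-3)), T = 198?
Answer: Mul(3, I, Pow(1653, Rational(1, 2))) ≈ Mul(121.97, I)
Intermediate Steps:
Function('r')(s) = Mul(Rational(1, 3), s)
b = -7100 (b = Add(Mul(-229, 31), Mul(Rational(1, 3), -3)) = Add(-7099, -1) = -7100)
Pow(Add(b, Add(Mul(-40, T), 143)), Rational(1, 2)) = Pow(Add(-7100, Add(Mul(-40, 198), 143)), Rational(1, 2)) = Pow(Add(-7100, Add(-7920, 143)), Rational(1, 2)) = Pow(Add(-7100, -7777), Rational(1, 2)) = Pow(-14877, Rational(1, 2)) = Mul(3, I, Pow(1653, Rational(1, 2)))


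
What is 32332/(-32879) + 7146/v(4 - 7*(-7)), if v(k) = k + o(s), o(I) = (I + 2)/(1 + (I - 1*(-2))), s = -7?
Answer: 133256756/1019249 ≈ 130.74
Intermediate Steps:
o(I) = (2 + I)/(3 + I) (o(I) = (2 + I)/(1 + (I + 2)) = (2 + I)/(1 + (2 + I)) = (2 + I)/(3 + I))
v(k) = 5/4 + k (v(k) = k + (2 - 7)/(3 - 7) = k - 5/(-4) = k - 1/4*(-5) = k + 5/4 = 5/4 + k)
32332/(-32879) + 7146/v(4 - 7*(-7)) = 32332/(-32879) + 7146/(5/4 + (4 - 7*(-7))) = 32332*(-1/32879) + 7146/(5/4 + (4 + 49)) = -32332/32879 + 7146/(5/4 + 53) = -32332/32879 + 7146/(217/4) = -32332/32879 + 7146*(4/217) = -32332/32879 + 28584/217 = 133256756/1019249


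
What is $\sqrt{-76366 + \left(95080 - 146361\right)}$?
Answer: $3 i \sqrt{14183} \approx 357.28 i$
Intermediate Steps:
$\sqrt{-76366 + \left(95080 - 146361\right)} = \sqrt{-76366 - 51281} = \sqrt{-127647} = 3 i \sqrt{14183}$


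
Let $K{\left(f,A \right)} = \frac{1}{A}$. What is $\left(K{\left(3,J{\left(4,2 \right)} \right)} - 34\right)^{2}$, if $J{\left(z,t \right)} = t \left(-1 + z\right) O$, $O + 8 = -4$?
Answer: $\frac{5997601}{5184} \approx 1156.9$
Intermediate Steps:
$O = -12$ ($O = -8 - 4 = -12$)
$J{\left(z,t \right)} = - 12 t \left(-1 + z\right)$ ($J{\left(z,t \right)} = t \left(-1 + z\right) \left(-12\right) = - 12 t \left(-1 + z\right)$)
$\left(K{\left(3,J{\left(4,2 \right)} \right)} - 34\right)^{2} = \left(\frac{1}{12 \cdot 2 \left(1 - 4\right)} - 34\right)^{2} = \left(\frac{1}{12 \cdot 2 \left(-3\right)} - 34\right)^{2} = \left(\frac{1}{-72} - 34\right)^{2} = \left(- \frac{1}{72} - 34\right)^{2} = \left(- \frac{2449}{72}\right)^{2} = \frac{5997601}{5184}$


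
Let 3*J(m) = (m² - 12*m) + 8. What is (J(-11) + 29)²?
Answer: 13456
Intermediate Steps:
J(m) = 8/3 - 4*m + m²/3 (J(m) = ((m² - 12*m) + 8)/3 = (8 + m² - 12*m)/3 = 8/3 - 4*m + m²/3)
(J(-11) + 29)² = ((8/3 - 4*(-11) + (⅓)*(-11)²) + 29)² = ((8/3 + 44 + (⅓)*121) + 29)² = ((8/3 + 44 + 121/3) + 29)² = (87 + 29)² = 116² = 13456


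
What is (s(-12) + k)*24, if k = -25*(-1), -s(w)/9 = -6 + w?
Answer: 4488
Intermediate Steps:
s(w) = 54 - 9*w (s(w) = -9*(-6 + w) = 54 - 9*w)
k = 25
(s(-12) + k)*24 = ((54 - 9*(-12)) + 25)*24 = ((54 + 108) + 25)*24 = (162 + 25)*24 = 187*24 = 4488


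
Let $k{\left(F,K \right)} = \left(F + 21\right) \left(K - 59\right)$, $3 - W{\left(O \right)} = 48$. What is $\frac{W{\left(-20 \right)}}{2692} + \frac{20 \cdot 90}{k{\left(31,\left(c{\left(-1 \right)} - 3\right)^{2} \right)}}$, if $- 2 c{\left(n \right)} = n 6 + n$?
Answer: $- \frac{996615}{1644812} \approx -0.60591$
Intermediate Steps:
$c{\left(n \right)} = - \frac{7 n}{2}$ ($c{\left(n \right)} = - \frac{n 6 + n}{2} = - \frac{6 n + n}{2} = - \frac{7 n}{2}$)
$W{\left(O \right)} = -45$ ($W{\left(O \right)} = 3 - 48 = -45$)
$k{\left(F,K \right)} = \left(-59 + K\right) \left(21 + F\right)$ ($k{\left(F,K \right)} = \left(21 + F\right) \left(-59 + K\right) = \left(-59 + K\right) \left(21 + F\right)$)
$\frac{W{\left(-20 \right)}}{2692} + \frac{20 \cdot 90}{k{\left(31,\left(c{\left(-1 \right)} - 3\right)^{2} \right)}} = - \frac{45}{2692} + \frac{20 \cdot 90}{-1239 - 1829 + 21 \left(\left(- \frac{7}{2}\right) \left(-1\right) - 3\right)^{2} + 31 \left(\left(- \frac{7}{2}\right) \left(-1\right) - 3\right)^{2}} = \left(-45\right) \frac{1}{2692} + \frac{1800}{-1239 - 1829 + 21 \left(\frac{7}{2} - 3\right)^{2} + 31 \left(\frac{7}{2} - 3\right)^{2}} = - \frac{45}{2692} + \frac{1800}{-1239 - 1829 + \frac{21}{4} + \frac{31}{4}} = - \frac{45}{2692} + \frac{1800}{-3055} = - \frac{45}{2692} + 1800 \left(- \frac{1}{3055}\right) = - \frac{45}{2692} - \frac{360}{611} = - \frac{996615}{1644812}$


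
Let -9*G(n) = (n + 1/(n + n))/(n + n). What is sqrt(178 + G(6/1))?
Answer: sqrt(230615)/36 ≈ 13.340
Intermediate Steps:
G(n) = -(n + 1/(2*n))/(18*n) (G(n) = -(n + 1/(n + n))/(9*(n + n)) = -(n + 1/(2*n))/(9*(2*n)) = -(n + 1/(2*n))*1/(2*n)/9 = -(n + 1/(2*n))/(18*n))
sqrt(178 + G(6/1)) = sqrt(178 + (-1/18 - 1/(36*(6/1)**2))) = sqrt(178 + (-1/18 - 1/(36*(6*1)**2))) = sqrt(178 + (-1/18 - 1/36/6**2)) = sqrt(178 + (-1/18 - 1/36*1/36)) = sqrt(178 + (-1/18 - 1/1296)) = sqrt(178 - 73/1296) = sqrt(230615/1296) = sqrt(230615)/36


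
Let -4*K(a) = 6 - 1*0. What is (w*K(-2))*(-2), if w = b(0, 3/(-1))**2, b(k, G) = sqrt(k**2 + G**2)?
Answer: 27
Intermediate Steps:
b(k, G) = sqrt(G**2 + k**2)
w = 9 (w = (sqrt((3/(-1))**2 + 0**2))**2 = (sqrt((3*(-1))**2 + 0))**2 = (sqrt((-3)**2 + 0))**2 = (sqrt(9 + 0))**2 = (sqrt(9))**2 = 3**2 = 9)
K(a) = -3/2 (K(a) = -(6 - 1*0)/4 = -(6 + 0)/4 = -1/4*6 = -3/2)
(w*K(-2))*(-2) = (9*(-3/2))*(-2) = -27/2*(-2) = 27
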